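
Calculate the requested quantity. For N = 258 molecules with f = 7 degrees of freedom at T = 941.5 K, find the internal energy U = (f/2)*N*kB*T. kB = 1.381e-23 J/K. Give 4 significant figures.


Step 1: f/2 = 7/2 = 3.5
Step 2: N*kB*T = 258*1.381e-23*941.5 = 3.355e-18
Step 3: U = 3.5 * 3.355e-18 = 1.174e-17 J

1.174e-17


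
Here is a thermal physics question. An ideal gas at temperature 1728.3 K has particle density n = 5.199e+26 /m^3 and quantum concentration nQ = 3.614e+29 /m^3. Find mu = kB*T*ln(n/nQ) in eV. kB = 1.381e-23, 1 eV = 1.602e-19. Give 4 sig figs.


Step 1: n/nQ = 5.199e+26/3.614e+29 = 0.001439
Step 2: ln(n/nQ) = -6.544
Step 3: mu = kB*T*ln(n/nQ) = 2.387e-20*-6.544 = -1.562e-19 J
Step 4: Convert to eV: -1.562e-19/1.602e-19 = -0.975 eV

-0.975


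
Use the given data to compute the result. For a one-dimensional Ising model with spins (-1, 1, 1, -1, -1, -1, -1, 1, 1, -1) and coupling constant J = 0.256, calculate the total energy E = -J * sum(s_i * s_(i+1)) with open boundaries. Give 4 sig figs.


Step 1: Nearest-neighbor products: -1, 1, -1, 1, 1, 1, -1, 1, -1
Step 2: Sum of products = 1
Step 3: E = -0.256 * 1 = -0.256

-0.256


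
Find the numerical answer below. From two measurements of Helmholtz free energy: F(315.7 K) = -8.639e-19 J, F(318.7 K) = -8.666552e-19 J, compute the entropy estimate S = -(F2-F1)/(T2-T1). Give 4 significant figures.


Step 1: dF = F2 - F1 = -8.666552e-19 - (-8.639e-19) = -2.7552e-21 J
Step 2: dT = T2 - T1 = 318.7 - 315.7 = 3 K
Step 3: S = -dF/dT = -(-2.7552e-21)/3 = 9.184e-22 J/K

9.184e-22


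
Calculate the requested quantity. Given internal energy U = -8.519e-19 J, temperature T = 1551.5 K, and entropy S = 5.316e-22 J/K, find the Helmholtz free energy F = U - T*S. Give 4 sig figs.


Step 1: T*S = 1551.5 * 5.316e-22 = 8.248e-19 J
Step 2: F = U - T*S = -8.519e-19 - 8.248e-19
Step 3: F = -1.677e-18 J

-1.677e-18


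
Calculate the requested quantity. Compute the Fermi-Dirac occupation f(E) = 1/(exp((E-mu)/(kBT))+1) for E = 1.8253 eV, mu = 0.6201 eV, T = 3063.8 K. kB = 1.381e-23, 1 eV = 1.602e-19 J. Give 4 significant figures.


Step 1: (E - mu) = 1.8253 - 0.6201 = 1.205 eV
Step 2: Convert: (E-mu)*eV = 1.931e-19 J
Step 3: x = (E-mu)*eV/(kB*T) = 4.563
Step 4: f = 1/(exp(4.563)+1) = 0.01032

0.01032


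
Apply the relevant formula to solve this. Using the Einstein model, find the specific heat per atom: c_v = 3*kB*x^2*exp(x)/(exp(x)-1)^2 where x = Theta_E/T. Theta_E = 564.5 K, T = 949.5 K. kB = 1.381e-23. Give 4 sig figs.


Step 1: x = Theta_E/T = 564.5/949.5 = 0.5945
Step 2: x^2 = 0.3535
Step 3: exp(x) = 1.812
Step 4: c_v = 3*1.381e-23*0.3535*1.812/(1.812-1)^2 = 4.023e-23

4.023e-23


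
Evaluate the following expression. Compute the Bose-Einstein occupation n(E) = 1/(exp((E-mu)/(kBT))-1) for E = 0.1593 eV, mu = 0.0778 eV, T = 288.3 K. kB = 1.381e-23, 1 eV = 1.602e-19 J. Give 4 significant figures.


Step 1: (E - mu) = 0.0815 eV
Step 2: x = (E-mu)*eV/(kB*T) = 0.0815*1.602e-19/(1.381e-23*288.3) = 3.279
Step 3: exp(x) = 26.56
Step 4: n = 1/(exp(x)-1) = 0.03913

0.03913


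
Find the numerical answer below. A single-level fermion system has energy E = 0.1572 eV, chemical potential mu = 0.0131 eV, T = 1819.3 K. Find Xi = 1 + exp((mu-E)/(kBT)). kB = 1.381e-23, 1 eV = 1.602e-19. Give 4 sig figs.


Step 1: (mu - E) = 0.0131 - 0.1572 = -0.1441 eV
Step 2: x = (mu-E)*eV/(kB*T) = -0.1441*1.602e-19/(1.381e-23*1819.3) = -0.9188
Step 3: exp(x) = 0.399
Step 4: Xi = 1 + 0.399 = 1.399

1.399


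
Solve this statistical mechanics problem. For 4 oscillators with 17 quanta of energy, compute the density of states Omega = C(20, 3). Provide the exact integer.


Step 1: Use binomial coefficient C(20, 3)
Step 2: Numerator = 20! / 17!
Step 3: Denominator = 3!
Step 4: Omega = 1140

1140


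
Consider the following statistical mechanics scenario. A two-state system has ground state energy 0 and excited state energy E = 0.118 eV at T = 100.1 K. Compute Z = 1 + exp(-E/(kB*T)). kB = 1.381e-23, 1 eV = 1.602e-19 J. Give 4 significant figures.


Step 1: Compute beta*E = E*eV/(kB*T) = 0.118*1.602e-19/(1.381e-23*100.1) = 13.67
Step 2: exp(-beta*E) = exp(-13.67) = 1.151e-06
Step 3: Z = 1 + 1.151e-06 = 1

1


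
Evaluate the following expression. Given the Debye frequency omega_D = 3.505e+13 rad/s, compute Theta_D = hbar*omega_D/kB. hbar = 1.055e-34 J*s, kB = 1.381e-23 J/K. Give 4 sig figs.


Step 1: hbar*omega_D = 1.055e-34 * 3.505e+13 = 3.698e-21 J
Step 2: Theta_D = 3.698e-21 / 1.381e-23
Step 3: Theta_D = 267.8 K

267.8


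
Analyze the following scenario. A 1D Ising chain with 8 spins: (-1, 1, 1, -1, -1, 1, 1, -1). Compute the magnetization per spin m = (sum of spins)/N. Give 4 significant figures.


Step 1: Count up spins (+1): 4, down spins (-1): 4
Step 2: Total magnetization M = 4 - 4 = 0
Step 3: m = M/N = 0/8 = 0

0


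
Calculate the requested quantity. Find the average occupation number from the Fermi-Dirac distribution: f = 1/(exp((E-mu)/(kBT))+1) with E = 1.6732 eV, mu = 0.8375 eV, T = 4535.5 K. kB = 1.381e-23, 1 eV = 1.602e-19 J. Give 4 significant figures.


Step 1: (E - mu) = 1.6732 - 0.8375 = 0.8357 eV
Step 2: Convert: (E-mu)*eV = 1.339e-19 J
Step 3: x = (E-mu)*eV/(kB*T) = 2.137
Step 4: f = 1/(exp(2.137)+1) = 0.1055

0.1055


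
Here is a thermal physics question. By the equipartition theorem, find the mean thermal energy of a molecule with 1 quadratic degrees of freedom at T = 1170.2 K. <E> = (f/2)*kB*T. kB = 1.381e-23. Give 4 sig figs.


Step 1: f/2 = 1/2 = 0.5
Step 2: kB*T = 1.381e-23 * 1170.2 = 1.616e-20
Step 3: <E> = 0.5 * 1.616e-20 = 8.08e-21 J

8.08e-21


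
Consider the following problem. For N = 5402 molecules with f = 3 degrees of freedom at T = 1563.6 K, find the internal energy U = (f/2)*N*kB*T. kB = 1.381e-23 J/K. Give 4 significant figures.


Step 1: f/2 = 3/2 = 1.5
Step 2: N*kB*T = 5402*1.381e-23*1563.6 = 1.166e-16
Step 3: U = 1.5 * 1.166e-16 = 1.75e-16 J

1.75e-16


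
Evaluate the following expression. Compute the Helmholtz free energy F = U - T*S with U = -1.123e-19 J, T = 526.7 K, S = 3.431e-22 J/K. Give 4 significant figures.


Step 1: T*S = 526.7 * 3.431e-22 = 1.807e-19 J
Step 2: F = U - T*S = -1.123e-19 - 1.807e-19
Step 3: F = -2.93e-19 J

-2.93e-19


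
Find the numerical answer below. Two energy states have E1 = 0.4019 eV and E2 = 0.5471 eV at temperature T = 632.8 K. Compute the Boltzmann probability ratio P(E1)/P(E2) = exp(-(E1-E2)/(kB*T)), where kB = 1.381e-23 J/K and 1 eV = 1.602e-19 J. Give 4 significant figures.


Step 1: Compute energy difference dE = E1 - E2 = 0.4019 - 0.5471 = -0.1452 eV
Step 2: Convert to Joules: dE_J = -0.1452 * 1.602e-19 = -2.326e-20 J
Step 3: Compute exponent = -dE_J / (kB * T) = -(-2.326e-20) / (1.381e-23 * 632.8) = 2.662
Step 4: P(E1)/P(E2) = exp(2.662) = 14.32

14.32


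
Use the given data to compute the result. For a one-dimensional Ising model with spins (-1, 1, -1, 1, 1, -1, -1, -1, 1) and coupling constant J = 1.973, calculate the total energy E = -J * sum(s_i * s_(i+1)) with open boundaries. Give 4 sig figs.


Step 1: Nearest-neighbor products: -1, -1, -1, 1, -1, 1, 1, -1
Step 2: Sum of products = -2
Step 3: E = -1.973 * -2 = 3.946

3.946


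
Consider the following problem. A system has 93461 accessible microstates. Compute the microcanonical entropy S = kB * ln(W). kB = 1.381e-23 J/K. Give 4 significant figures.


Step 1: ln(W) = ln(93461) = 11.45
Step 2: S = kB * ln(W) = 1.381e-23 * 11.45
Step 3: S = 1.581e-22 J/K

1.581e-22


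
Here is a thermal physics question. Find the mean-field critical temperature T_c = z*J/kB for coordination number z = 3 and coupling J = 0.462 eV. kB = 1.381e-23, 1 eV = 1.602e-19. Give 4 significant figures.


Step 1: z*J = 3*0.462 = 1.386 eV
Step 2: Convert to Joules: 1.386*1.602e-19 = 2.22e-19 J
Step 3: T_c = 2.22e-19 / 1.381e-23 = 1.608e+04 K

1.608e+04


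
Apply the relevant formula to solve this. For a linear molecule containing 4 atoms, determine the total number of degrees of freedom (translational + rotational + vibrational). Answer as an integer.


Step 1: Translational DOF = 3
Step 2: Rotational DOF (linear) = 2
Step 3: Vibrational DOF = 3*4 - 5 = 7
Step 4: Total = 3 + 2 + 7 = 12

12


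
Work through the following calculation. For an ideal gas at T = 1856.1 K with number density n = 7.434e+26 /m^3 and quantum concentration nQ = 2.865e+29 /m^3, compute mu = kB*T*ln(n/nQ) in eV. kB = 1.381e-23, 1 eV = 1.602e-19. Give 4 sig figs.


Step 1: n/nQ = 7.434e+26/2.865e+29 = 0.002595
Step 2: ln(n/nQ) = -5.954
Step 3: mu = kB*T*ln(n/nQ) = 2.563e-20*-5.954 = -1.526e-19 J
Step 4: Convert to eV: -1.526e-19/1.602e-19 = -0.9527 eV

-0.9527


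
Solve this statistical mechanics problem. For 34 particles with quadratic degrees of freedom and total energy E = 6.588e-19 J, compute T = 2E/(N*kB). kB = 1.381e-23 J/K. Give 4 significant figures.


Step 1: Numerator = 2*E = 2*6.588e-19 = 1.318e-18 J
Step 2: Denominator = N*kB = 34*1.381e-23 = 4.695e-22
Step 3: T = 1.318e-18 / 4.695e-22 = 2806 K

2806


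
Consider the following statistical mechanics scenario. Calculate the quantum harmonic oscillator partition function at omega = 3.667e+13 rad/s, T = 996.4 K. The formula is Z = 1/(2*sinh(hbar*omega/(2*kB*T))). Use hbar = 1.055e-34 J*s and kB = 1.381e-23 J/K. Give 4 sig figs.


Step 1: Compute x = hbar*omega/(kB*T) = 1.055e-34*3.667e+13/(1.381e-23*996.4) = 0.2811
Step 2: x/2 = 0.1406
Step 3: sinh(x/2) = 0.141
Step 4: Z = 1/(2*0.141) = 3.545

3.545


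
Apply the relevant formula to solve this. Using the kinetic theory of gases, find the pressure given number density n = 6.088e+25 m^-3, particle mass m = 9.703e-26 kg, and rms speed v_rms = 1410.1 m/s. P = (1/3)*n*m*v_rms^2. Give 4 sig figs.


Step 1: v_rms^2 = 1410.1^2 = 1.988e+06
Step 2: n*m = 6.088e+25*9.703e-26 = 5.907
Step 3: P = (1/3)*5.907*1.988e+06 = 3.915e+06 Pa

3.915e+06


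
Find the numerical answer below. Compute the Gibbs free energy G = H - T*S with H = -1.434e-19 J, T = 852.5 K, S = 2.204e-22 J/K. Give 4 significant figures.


Step 1: T*S = 852.5 * 2.204e-22 = 1.879e-19 J
Step 2: G = H - T*S = -1.434e-19 - 1.879e-19
Step 3: G = -3.313e-19 J

-3.313e-19


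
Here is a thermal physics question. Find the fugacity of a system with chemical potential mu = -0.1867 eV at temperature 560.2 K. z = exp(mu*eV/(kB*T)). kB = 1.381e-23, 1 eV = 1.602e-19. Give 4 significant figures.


Step 1: Convert mu to Joules: -0.1867*1.602e-19 = -2.991e-20 J
Step 2: kB*T = 1.381e-23*560.2 = 7.736e-21 J
Step 3: mu/(kB*T) = -3.866
Step 4: z = exp(-3.866) = 0.02094

0.02094


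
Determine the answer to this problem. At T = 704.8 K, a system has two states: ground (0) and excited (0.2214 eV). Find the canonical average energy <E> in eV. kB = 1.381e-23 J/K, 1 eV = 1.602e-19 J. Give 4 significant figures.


Step 1: beta*E = 0.2214*1.602e-19/(1.381e-23*704.8) = 3.644
Step 2: exp(-beta*E) = 0.02615
Step 3: <E> = 0.2214*0.02615/(1+0.02615) = 0.005641 eV

0.005641


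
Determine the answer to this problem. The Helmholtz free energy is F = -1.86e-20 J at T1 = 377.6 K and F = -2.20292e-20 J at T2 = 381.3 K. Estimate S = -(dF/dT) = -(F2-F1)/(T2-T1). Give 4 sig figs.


Step 1: dF = F2 - F1 = -2.20292e-20 - (-1.86e-20) = -3.4292e-21 J
Step 2: dT = T2 - T1 = 381.3 - 377.6 = 3.7 K
Step 3: S = -dF/dT = -(-3.4292e-21)/3.7 = 9.268e-22 J/K

9.268e-22


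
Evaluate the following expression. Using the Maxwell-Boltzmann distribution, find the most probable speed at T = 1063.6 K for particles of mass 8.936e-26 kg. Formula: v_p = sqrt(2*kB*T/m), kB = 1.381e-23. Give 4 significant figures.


Step 1: Numerator = 2*kB*T = 2*1.381e-23*1063.6 = 2.938e-20
Step 2: Ratio = 2.938e-20 / 8.936e-26 = 3.287e+05
Step 3: v_p = sqrt(3.287e+05) = 573.4 m/s

573.4


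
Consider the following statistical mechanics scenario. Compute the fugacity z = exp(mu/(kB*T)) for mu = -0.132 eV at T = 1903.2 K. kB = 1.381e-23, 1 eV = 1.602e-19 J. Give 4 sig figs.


Step 1: Convert mu to Joules: -0.132*1.602e-19 = -2.115e-20 J
Step 2: kB*T = 1.381e-23*1903.2 = 2.628e-20 J
Step 3: mu/(kB*T) = -0.8046
Step 4: z = exp(-0.8046) = 0.4473

0.4473


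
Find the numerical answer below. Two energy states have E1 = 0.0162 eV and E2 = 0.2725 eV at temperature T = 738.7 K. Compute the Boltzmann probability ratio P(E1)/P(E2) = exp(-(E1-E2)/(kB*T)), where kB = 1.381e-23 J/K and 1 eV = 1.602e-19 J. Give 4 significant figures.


Step 1: Compute energy difference dE = E1 - E2 = 0.0162 - 0.2725 = -0.2563 eV
Step 2: Convert to Joules: dE_J = -0.2563 * 1.602e-19 = -4.106e-20 J
Step 3: Compute exponent = -dE_J / (kB * T) = -(-4.106e-20) / (1.381e-23 * 738.7) = 4.025
Step 4: P(E1)/P(E2) = exp(4.025) = 55.97

55.97


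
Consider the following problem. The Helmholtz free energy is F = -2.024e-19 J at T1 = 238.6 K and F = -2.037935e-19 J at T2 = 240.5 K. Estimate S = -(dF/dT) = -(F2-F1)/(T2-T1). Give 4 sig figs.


Step 1: dF = F2 - F1 = -2.037935e-19 - (-2.024e-19) = -1.3935e-21 J
Step 2: dT = T2 - T1 = 240.5 - 238.6 = 1.9 K
Step 3: S = -dF/dT = -(-1.3935e-21)/1.9 = 7.334e-22 J/K

7.334e-22


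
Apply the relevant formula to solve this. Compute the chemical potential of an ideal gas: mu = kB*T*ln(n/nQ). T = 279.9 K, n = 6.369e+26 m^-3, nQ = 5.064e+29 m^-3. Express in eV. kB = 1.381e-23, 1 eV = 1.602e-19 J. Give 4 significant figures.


Step 1: n/nQ = 6.369e+26/5.064e+29 = 0.001258
Step 2: ln(n/nQ) = -6.678
Step 3: mu = kB*T*ln(n/nQ) = 3.865e-21*-6.678 = -2.582e-20 J
Step 4: Convert to eV: -2.582e-20/1.602e-19 = -0.1611 eV

-0.1611


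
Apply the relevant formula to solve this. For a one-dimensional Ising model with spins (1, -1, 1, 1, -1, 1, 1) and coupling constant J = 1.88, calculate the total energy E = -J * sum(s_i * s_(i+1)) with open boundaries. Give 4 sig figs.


Step 1: Nearest-neighbor products: -1, -1, 1, -1, -1, 1
Step 2: Sum of products = -2
Step 3: E = -1.88 * -2 = 3.76

3.76


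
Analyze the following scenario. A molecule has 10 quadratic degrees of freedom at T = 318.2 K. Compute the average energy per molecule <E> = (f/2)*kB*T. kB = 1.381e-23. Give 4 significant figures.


Step 1: f/2 = 10/2 = 5
Step 2: kB*T = 1.381e-23 * 318.2 = 4.394e-21
Step 3: <E> = 5 * 4.394e-21 = 2.197e-20 J

2.197e-20


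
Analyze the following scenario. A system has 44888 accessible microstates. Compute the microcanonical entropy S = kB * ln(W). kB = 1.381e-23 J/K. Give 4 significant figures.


Step 1: ln(W) = ln(44888) = 10.71
Step 2: S = kB * ln(W) = 1.381e-23 * 10.71
Step 3: S = 1.479e-22 J/K

1.479e-22


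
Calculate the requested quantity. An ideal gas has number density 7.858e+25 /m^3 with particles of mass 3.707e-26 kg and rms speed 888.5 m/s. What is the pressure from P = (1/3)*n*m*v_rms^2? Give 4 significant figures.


Step 1: v_rms^2 = 888.5^2 = 7.894e+05
Step 2: n*m = 7.858e+25*3.707e-26 = 2.913
Step 3: P = (1/3)*2.913*7.894e+05 = 7.665e+05 Pa

7.665e+05


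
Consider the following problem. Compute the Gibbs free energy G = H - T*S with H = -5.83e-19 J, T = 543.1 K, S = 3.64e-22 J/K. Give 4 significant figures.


Step 1: T*S = 543.1 * 3.64e-22 = 1.977e-19 J
Step 2: G = H - T*S = -5.83e-19 - 1.977e-19
Step 3: G = -7.807e-19 J

-7.807e-19


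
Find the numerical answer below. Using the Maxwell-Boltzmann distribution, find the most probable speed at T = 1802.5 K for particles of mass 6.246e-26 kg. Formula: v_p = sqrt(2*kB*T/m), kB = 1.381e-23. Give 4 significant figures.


Step 1: Numerator = 2*kB*T = 2*1.381e-23*1802.5 = 4.979e-20
Step 2: Ratio = 4.979e-20 / 6.246e-26 = 7.971e+05
Step 3: v_p = sqrt(7.971e+05) = 892.8 m/s

892.8


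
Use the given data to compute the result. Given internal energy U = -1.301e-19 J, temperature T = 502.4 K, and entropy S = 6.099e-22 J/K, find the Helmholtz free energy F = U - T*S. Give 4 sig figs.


Step 1: T*S = 502.4 * 6.099e-22 = 3.064e-19 J
Step 2: F = U - T*S = -1.301e-19 - 3.064e-19
Step 3: F = -4.365e-19 J

-4.365e-19


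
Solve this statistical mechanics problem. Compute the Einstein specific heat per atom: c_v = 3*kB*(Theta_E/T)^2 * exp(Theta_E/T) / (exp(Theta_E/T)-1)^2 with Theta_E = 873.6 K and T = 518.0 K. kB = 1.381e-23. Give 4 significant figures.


Step 1: x = Theta_E/T = 873.6/518.0 = 1.686
Step 2: x^2 = 2.844
Step 3: exp(x) = 5.4
Step 4: c_v = 3*1.381e-23*2.844*5.4/(5.4-1)^2 = 3.286e-23

3.286e-23


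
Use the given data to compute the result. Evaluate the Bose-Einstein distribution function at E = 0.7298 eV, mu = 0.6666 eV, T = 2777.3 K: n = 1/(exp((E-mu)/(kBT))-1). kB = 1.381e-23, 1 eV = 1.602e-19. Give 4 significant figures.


Step 1: (E - mu) = 0.0632 eV
Step 2: x = (E-mu)*eV/(kB*T) = 0.0632*1.602e-19/(1.381e-23*2777.3) = 0.264
Step 3: exp(x) = 1.302
Step 4: n = 1/(exp(x)-1) = 3.31

3.31


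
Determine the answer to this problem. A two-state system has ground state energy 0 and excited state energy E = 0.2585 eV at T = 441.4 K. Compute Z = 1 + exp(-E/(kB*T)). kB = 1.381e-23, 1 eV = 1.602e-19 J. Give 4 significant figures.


Step 1: Compute beta*E = E*eV/(kB*T) = 0.2585*1.602e-19/(1.381e-23*441.4) = 6.794
Step 2: exp(-beta*E) = exp(-6.794) = 0.001121
Step 3: Z = 1 + 0.001121 = 1.001

1.001


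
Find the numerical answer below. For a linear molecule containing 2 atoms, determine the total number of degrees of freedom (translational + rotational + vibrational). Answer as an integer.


Step 1: Translational DOF = 3
Step 2: Rotational DOF (linear) = 2
Step 3: Vibrational DOF = 3*2 - 5 = 1
Step 4: Total = 3 + 2 + 1 = 6

6


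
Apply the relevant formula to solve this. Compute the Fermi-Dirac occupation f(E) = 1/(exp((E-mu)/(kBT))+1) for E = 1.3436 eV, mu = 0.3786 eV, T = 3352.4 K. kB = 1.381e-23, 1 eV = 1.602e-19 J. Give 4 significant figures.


Step 1: (E - mu) = 1.3436 - 0.3786 = 0.965 eV
Step 2: Convert: (E-mu)*eV = 1.546e-19 J
Step 3: x = (E-mu)*eV/(kB*T) = 3.339
Step 4: f = 1/(exp(3.339)+1) = 0.03425

0.03425


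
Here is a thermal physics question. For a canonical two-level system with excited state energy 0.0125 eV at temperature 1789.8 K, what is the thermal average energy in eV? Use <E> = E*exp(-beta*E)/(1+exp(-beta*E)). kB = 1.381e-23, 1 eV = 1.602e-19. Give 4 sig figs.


Step 1: beta*E = 0.0125*1.602e-19/(1.381e-23*1789.8) = 0.08102
Step 2: exp(-beta*E) = 0.9222
Step 3: <E> = 0.0125*0.9222/(1+0.9222) = 0.005997 eV

0.005997


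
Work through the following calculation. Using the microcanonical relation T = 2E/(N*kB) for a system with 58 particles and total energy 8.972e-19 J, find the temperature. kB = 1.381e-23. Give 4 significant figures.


Step 1: Numerator = 2*E = 2*8.972e-19 = 1.794e-18 J
Step 2: Denominator = N*kB = 58*1.381e-23 = 8.01e-22
Step 3: T = 1.794e-18 / 8.01e-22 = 2240 K

2240


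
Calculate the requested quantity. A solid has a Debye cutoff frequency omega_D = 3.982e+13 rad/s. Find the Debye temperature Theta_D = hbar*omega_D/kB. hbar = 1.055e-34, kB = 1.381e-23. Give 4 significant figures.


Step 1: hbar*omega_D = 1.055e-34 * 3.982e+13 = 4.201e-21 J
Step 2: Theta_D = 4.201e-21 / 1.381e-23
Step 3: Theta_D = 304.2 K

304.2


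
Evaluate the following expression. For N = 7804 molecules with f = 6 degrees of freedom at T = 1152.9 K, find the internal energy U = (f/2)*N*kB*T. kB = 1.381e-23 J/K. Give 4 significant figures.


Step 1: f/2 = 6/2 = 3.0
Step 2: N*kB*T = 7804*1.381e-23*1152.9 = 1.243e-16
Step 3: U = 3.0 * 1.243e-16 = 3.728e-16 J

3.728e-16


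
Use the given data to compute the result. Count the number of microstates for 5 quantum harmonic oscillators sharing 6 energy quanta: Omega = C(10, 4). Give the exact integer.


Step 1: Use binomial coefficient C(10, 4)
Step 2: Numerator = 10! / 6!
Step 3: Denominator = 4!
Step 4: Omega = 210

210


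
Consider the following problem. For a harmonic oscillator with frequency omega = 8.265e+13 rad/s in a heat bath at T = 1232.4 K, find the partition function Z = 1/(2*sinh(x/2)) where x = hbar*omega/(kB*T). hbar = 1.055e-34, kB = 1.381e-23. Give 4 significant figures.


Step 1: Compute x = hbar*omega/(kB*T) = 1.055e-34*8.265e+13/(1.381e-23*1232.4) = 0.5123
Step 2: x/2 = 0.2562
Step 3: sinh(x/2) = 0.259
Step 4: Z = 1/(2*0.259) = 1.931

1.931


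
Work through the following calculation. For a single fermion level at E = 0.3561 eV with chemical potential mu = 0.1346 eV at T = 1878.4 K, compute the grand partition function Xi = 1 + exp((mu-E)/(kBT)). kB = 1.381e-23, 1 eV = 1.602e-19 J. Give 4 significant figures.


Step 1: (mu - E) = 0.1346 - 0.3561 = -0.2215 eV
Step 2: x = (mu-E)*eV/(kB*T) = -0.2215*1.602e-19/(1.381e-23*1878.4) = -1.368
Step 3: exp(x) = 0.2546
Step 4: Xi = 1 + 0.2546 = 1.255

1.255


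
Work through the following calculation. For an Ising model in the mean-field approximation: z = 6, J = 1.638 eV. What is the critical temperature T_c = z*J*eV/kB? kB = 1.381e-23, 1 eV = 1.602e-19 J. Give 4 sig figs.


Step 1: z*J = 6*1.638 = 9.828 eV
Step 2: Convert to Joules: 9.828*1.602e-19 = 1.574e-18 J
Step 3: T_c = 1.574e-18 / 1.381e-23 = 1.14e+05 K

1.14e+05


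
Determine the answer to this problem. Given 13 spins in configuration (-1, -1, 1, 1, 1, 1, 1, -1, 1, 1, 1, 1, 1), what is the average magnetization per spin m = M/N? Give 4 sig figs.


Step 1: Count up spins (+1): 10, down spins (-1): 3
Step 2: Total magnetization M = 10 - 3 = 7
Step 3: m = M/N = 7/13 = 0.5385

0.5385


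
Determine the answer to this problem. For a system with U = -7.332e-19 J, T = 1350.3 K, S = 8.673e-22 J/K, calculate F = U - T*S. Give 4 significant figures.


Step 1: T*S = 1350.3 * 8.673e-22 = 1.171e-18 J
Step 2: F = U - T*S = -7.332e-19 - 1.171e-18
Step 3: F = -1.904e-18 J

-1.904e-18


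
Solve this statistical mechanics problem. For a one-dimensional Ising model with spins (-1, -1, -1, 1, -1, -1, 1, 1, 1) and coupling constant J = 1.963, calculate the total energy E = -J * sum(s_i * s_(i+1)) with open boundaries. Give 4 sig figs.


Step 1: Nearest-neighbor products: 1, 1, -1, -1, 1, -1, 1, 1
Step 2: Sum of products = 2
Step 3: E = -1.963 * 2 = -3.926

-3.926


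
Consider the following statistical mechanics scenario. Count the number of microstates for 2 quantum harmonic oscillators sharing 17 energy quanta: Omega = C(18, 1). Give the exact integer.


Step 1: Use binomial coefficient C(18, 1)
Step 2: Numerator = 18! / 17!
Step 3: Denominator = 1!
Step 4: Omega = 18

18


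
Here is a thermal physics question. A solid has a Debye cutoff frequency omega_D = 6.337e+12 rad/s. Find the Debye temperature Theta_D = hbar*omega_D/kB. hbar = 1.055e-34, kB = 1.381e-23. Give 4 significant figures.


Step 1: hbar*omega_D = 1.055e-34 * 6.337e+12 = 6.686e-22 J
Step 2: Theta_D = 6.686e-22 / 1.381e-23
Step 3: Theta_D = 48.41 K

48.41


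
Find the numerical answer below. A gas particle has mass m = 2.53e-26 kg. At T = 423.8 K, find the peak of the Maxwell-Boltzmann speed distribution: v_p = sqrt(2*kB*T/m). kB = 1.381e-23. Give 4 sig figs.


Step 1: Numerator = 2*kB*T = 2*1.381e-23*423.8 = 1.171e-20
Step 2: Ratio = 1.171e-20 / 2.53e-26 = 4.627e+05
Step 3: v_p = sqrt(4.627e+05) = 680.2 m/s

680.2


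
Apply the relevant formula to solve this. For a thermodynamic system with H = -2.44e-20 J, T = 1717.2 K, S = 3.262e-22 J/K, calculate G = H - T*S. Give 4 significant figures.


Step 1: T*S = 1717.2 * 3.262e-22 = 5.602e-19 J
Step 2: G = H - T*S = -2.44e-20 - 5.602e-19
Step 3: G = -5.846e-19 J

-5.846e-19


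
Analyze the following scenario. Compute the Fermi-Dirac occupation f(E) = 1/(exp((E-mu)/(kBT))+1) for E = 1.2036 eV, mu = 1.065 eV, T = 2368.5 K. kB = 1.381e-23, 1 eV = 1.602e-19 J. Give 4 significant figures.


Step 1: (E - mu) = 1.2036 - 1.065 = 0.1386 eV
Step 2: Convert: (E-mu)*eV = 2.22e-20 J
Step 3: x = (E-mu)*eV/(kB*T) = 0.6788
Step 4: f = 1/(exp(0.6788)+1) = 0.3365

0.3365


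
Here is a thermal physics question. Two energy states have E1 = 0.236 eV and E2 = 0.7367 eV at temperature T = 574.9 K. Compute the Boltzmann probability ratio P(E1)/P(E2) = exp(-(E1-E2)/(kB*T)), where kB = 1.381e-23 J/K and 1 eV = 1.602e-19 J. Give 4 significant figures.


Step 1: Compute energy difference dE = E1 - E2 = 0.236 - 0.7367 = -0.5007 eV
Step 2: Convert to Joules: dE_J = -0.5007 * 1.602e-19 = -8.021e-20 J
Step 3: Compute exponent = -dE_J / (kB * T) = -(-8.021e-20) / (1.381e-23 * 574.9) = 10.1
Step 4: P(E1)/P(E2) = exp(10.1) = 2.442e+04

2.442e+04


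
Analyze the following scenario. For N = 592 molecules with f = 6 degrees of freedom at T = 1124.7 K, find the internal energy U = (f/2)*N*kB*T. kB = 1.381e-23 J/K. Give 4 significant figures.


Step 1: f/2 = 6/2 = 3.0
Step 2: N*kB*T = 592*1.381e-23*1124.7 = 9.195e-18
Step 3: U = 3.0 * 9.195e-18 = 2.759e-17 J

2.759e-17


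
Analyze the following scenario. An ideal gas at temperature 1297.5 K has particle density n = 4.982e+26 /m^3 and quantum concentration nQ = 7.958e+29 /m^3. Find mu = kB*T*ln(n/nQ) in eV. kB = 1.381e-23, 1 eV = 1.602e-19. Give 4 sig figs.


Step 1: n/nQ = 4.982e+26/7.958e+29 = 0.000626
Step 2: ln(n/nQ) = -7.376
Step 3: mu = kB*T*ln(n/nQ) = 1.792e-20*-7.376 = -1.322e-19 J
Step 4: Convert to eV: -1.322e-19/1.602e-19 = -0.825 eV

-0.825


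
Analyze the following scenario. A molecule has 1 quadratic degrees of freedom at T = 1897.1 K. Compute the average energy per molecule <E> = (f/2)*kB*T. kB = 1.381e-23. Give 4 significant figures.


Step 1: f/2 = 1/2 = 0.5
Step 2: kB*T = 1.381e-23 * 1897.1 = 2.62e-20
Step 3: <E> = 0.5 * 2.62e-20 = 1.31e-20 J

1.31e-20


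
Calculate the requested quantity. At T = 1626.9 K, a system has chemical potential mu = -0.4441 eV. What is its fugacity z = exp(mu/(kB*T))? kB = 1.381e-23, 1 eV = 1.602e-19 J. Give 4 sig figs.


Step 1: Convert mu to Joules: -0.4441*1.602e-19 = -7.114e-20 J
Step 2: kB*T = 1.381e-23*1626.9 = 2.247e-20 J
Step 3: mu/(kB*T) = -3.167
Step 4: z = exp(-3.167) = 0.04215

0.04215


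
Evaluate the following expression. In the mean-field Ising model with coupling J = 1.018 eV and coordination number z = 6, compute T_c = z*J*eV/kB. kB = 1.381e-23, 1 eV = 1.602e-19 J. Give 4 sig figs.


Step 1: z*J = 6*1.018 = 6.108 eV
Step 2: Convert to Joules: 6.108*1.602e-19 = 9.785e-19 J
Step 3: T_c = 9.785e-19 / 1.381e-23 = 7.085e+04 K

7.085e+04


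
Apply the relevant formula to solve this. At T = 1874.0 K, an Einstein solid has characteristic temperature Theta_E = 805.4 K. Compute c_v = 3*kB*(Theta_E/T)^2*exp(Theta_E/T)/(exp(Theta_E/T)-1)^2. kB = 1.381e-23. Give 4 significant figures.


Step 1: x = Theta_E/T = 805.4/1874.0 = 0.4298
Step 2: x^2 = 0.1847
Step 3: exp(x) = 1.537
Step 4: c_v = 3*1.381e-23*0.1847*1.537/(1.537-1)^2 = 4.08e-23

4.08e-23


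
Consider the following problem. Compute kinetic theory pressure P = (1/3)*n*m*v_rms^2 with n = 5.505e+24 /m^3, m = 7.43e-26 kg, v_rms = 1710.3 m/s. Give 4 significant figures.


Step 1: v_rms^2 = 1710.3^2 = 2.925e+06
Step 2: n*m = 5.505e+24*7.43e-26 = 0.409
Step 3: P = (1/3)*0.409*2.925e+06 = 3.988e+05 Pa

3.988e+05


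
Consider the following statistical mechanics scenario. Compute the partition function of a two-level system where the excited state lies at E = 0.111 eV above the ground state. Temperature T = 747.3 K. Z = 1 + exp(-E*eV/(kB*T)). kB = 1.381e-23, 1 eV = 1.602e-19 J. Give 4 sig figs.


Step 1: Compute beta*E = E*eV/(kB*T) = 0.111*1.602e-19/(1.381e-23*747.3) = 1.723
Step 2: exp(-beta*E) = exp(-1.723) = 0.1785
Step 3: Z = 1 + 0.1785 = 1.179

1.179


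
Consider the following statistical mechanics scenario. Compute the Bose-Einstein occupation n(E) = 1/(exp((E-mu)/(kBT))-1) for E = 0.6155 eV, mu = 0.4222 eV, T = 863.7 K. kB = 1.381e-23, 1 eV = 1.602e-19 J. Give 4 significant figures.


Step 1: (E - mu) = 0.1933 eV
Step 2: x = (E-mu)*eV/(kB*T) = 0.1933*1.602e-19/(1.381e-23*863.7) = 2.596
Step 3: exp(x) = 13.41
Step 4: n = 1/(exp(x)-1) = 0.08056

0.08056


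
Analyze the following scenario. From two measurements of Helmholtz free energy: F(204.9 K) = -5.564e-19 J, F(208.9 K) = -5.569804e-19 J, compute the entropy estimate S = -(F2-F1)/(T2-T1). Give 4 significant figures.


Step 1: dF = F2 - F1 = -5.569804e-19 - (-5.564e-19) = -5.804e-22 J
Step 2: dT = T2 - T1 = 208.9 - 204.9 = 4 K
Step 3: S = -dF/dT = -(-5.804e-22)/4 = 1.451e-22 J/K

1.451e-22


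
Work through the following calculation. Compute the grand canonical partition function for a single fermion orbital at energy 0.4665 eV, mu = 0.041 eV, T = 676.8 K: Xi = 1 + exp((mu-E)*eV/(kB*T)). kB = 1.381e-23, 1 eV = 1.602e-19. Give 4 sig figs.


Step 1: (mu - E) = 0.041 - 0.4665 = -0.4255 eV
Step 2: x = (mu-E)*eV/(kB*T) = -0.4255*1.602e-19/(1.381e-23*676.8) = -7.293
Step 3: exp(x) = 0.0006803
Step 4: Xi = 1 + 0.0006803 = 1.001

1.001


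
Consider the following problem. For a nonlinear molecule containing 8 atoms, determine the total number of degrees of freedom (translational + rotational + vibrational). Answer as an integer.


Step 1: Translational DOF = 3
Step 2: Rotational DOF (nonlinear) = 3
Step 3: Vibrational DOF = 3*8 - 6 = 18
Step 4: Total = 3 + 3 + 18 = 24

24


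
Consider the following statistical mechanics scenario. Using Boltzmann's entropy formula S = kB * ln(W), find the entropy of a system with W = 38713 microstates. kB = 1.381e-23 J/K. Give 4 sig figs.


Step 1: ln(W) = ln(38713) = 10.56
Step 2: S = kB * ln(W) = 1.381e-23 * 10.56
Step 3: S = 1.459e-22 J/K

1.459e-22


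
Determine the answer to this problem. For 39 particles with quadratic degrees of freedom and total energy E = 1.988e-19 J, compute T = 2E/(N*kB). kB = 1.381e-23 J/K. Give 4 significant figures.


Step 1: Numerator = 2*E = 2*1.988e-19 = 3.976e-19 J
Step 2: Denominator = N*kB = 39*1.381e-23 = 5.386e-22
Step 3: T = 3.976e-19 / 5.386e-22 = 738.2 K

738.2


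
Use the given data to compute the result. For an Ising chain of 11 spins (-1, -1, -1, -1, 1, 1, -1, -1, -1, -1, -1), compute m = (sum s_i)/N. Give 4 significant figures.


Step 1: Count up spins (+1): 2, down spins (-1): 9
Step 2: Total magnetization M = 2 - 9 = -7
Step 3: m = M/N = -7/11 = -0.6364

-0.6364


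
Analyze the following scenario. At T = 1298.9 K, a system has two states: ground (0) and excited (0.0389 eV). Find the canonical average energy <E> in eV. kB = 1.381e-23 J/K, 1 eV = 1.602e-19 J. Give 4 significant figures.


Step 1: beta*E = 0.0389*1.602e-19/(1.381e-23*1298.9) = 0.3474
Step 2: exp(-beta*E) = 0.7065
Step 3: <E> = 0.0389*0.7065/(1+0.7065) = 0.01611 eV

0.01611


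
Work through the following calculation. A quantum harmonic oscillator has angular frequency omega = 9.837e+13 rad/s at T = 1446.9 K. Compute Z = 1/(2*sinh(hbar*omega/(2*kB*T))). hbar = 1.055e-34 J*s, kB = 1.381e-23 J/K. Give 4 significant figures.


Step 1: Compute x = hbar*omega/(kB*T) = 1.055e-34*9.837e+13/(1.381e-23*1446.9) = 0.5194
Step 2: x/2 = 0.2597
Step 3: sinh(x/2) = 0.2626
Step 4: Z = 1/(2*0.2626) = 1.904

1.904


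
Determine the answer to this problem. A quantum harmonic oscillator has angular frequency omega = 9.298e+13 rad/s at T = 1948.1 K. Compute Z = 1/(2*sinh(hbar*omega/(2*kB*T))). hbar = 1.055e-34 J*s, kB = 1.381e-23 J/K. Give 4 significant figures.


Step 1: Compute x = hbar*omega/(kB*T) = 1.055e-34*9.298e+13/(1.381e-23*1948.1) = 0.3646
Step 2: x/2 = 0.1823
Step 3: sinh(x/2) = 0.1833
Step 4: Z = 1/(2*0.1833) = 2.727

2.727


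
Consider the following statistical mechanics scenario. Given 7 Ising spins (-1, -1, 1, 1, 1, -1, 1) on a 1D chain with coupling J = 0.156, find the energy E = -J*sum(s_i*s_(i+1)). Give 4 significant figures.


Step 1: Nearest-neighbor products: 1, -1, 1, 1, -1, -1
Step 2: Sum of products = 0
Step 3: E = -0.156 * 0 = 0

0


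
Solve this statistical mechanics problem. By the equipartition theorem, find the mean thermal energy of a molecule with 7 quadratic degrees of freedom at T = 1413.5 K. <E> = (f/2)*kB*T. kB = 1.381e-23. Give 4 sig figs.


Step 1: f/2 = 7/2 = 3.5
Step 2: kB*T = 1.381e-23 * 1413.5 = 1.952e-20
Step 3: <E> = 3.5 * 1.952e-20 = 6.832e-20 J

6.832e-20


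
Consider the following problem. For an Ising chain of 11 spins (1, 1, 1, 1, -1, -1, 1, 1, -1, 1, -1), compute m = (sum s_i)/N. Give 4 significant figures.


Step 1: Count up spins (+1): 7, down spins (-1): 4
Step 2: Total magnetization M = 7 - 4 = 3
Step 3: m = M/N = 3/11 = 0.2727

0.2727


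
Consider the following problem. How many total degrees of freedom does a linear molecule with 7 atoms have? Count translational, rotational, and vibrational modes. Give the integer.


Step 1: Translational DOF = 3
Step 2: Rotational DOF (linear) = 2
Step 3: Vibrational DOF = 3*7 - 5 = 16
Step 4: Total = 3 + 2 + 16 = 21

21


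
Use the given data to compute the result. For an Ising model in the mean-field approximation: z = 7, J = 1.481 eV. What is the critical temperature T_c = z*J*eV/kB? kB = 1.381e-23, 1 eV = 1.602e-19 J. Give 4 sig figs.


Step 1: z*J = 7*1.481 = 10.37 eV
Step 2: Convert to Joules: 10.37*1.602e-19 = 1.661e-18 J
Step 3: T_c = 1.661e-18 / 1.381e-23 = 1.203e+05 K

1.203e+05


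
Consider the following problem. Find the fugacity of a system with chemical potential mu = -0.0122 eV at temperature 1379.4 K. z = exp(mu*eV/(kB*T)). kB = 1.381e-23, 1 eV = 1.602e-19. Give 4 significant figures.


Step 1: Convert mu to Joules: -0.0122*1.602e-19 = -1.954e-21 J
Step 2: kB*T = 1.381e-23*1379.4 = 1.905e-20 J
Step 3: mu/(kB*T) = -0.1026
Step 4: z = exp(-0.1026) = 0.9025

0.9025


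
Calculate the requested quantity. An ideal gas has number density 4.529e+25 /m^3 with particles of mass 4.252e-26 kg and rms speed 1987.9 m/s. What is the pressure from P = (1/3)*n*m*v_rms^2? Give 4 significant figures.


Step 1: v_rms^2 = 1987.9^2 = 3.952e+06
Step 2: n*m = 4.529e+25*4.252e-26 = 1.926
Step 3: P = (1/3)*1.926*3.952e+06 = 2.537e+06 Pa

2.537e+06


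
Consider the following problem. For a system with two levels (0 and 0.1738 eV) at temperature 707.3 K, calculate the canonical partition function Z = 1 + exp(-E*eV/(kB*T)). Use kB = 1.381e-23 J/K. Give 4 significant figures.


Step 1: Compute beta*E = E*eV/(kB*T) = 0.1738*1.602e-19/(1.381e-23*707.3) = 2.85
Step 2: exp(-beta*E) = exp(-2.85) = 0.05782
Step 3: Z = 1 + 0.05782 = 1.058

1.058


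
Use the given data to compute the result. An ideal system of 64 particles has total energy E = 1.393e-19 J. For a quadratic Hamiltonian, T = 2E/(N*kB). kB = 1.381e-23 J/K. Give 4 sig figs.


Step 1: Numerator = 2*E = 2*1.393e-19 = 2.786e-19 J
Step 2: Denominator = N*kB = 64*1.381e-23 = 8.838e-22
Step 3: T = 2.786e-19 / 8.838e-22 = 315.2 K

315.2


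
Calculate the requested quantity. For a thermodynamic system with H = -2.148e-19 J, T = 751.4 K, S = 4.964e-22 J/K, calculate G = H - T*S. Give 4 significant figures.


Step 1: T*S = 751.4 * 4.964e-22 = 3.73e-19 J
Step 2: G = H - T*S = -2.148e-19 - 3.73e-19
Step 3: G = -5.878e-19 J

-5.878e-19


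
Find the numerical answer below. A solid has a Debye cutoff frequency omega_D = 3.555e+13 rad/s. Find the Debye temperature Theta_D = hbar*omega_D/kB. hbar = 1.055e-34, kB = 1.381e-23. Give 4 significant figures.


Step 1: hbar*omega_D = 1.055e-34 * 3.555e+13 = 3.751e-21 J
Step 2: Theta_D = 3.751e-21 / 1.381e-23
Step 3: Theta_D = 271.6 K

271.6


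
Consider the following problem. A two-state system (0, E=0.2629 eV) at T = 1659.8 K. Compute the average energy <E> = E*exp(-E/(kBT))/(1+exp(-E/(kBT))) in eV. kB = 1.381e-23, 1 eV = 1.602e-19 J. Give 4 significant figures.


Step 1: beta*E = 0.2629*1.602e-19/(1.381e-23*1659.8) = 1.837
Step 2: exp(-beta*E) = 0.1592
Step 3: <E> = 0.2629*0.1592/(1+0.1592) = 0.03611 eV

0.03611


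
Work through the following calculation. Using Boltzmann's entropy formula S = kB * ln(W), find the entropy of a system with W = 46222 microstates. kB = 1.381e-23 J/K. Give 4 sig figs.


Step 1: ln(W) = ln(46222) = 10.74
Step 2: S = kB * ln(W) = 1.381e-23 * 10.74
Step 3: S = 1.483e-22 J/K

1.483e-22


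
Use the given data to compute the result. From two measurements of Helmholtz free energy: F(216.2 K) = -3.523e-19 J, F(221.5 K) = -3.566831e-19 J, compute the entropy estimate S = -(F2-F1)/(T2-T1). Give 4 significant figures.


Step 1: dF = F2 - F1 = -3.566831e-19 - (-3.523e-19) = -4.3831e-21 J
Step 2: dT = T2 - T1 = 221.5 - 216.2 = 5.3 K
Step 3: S = -dF/dT = -(-4.3831e-21)/5.3 = 8.27e-22 J/K

8.27e-22


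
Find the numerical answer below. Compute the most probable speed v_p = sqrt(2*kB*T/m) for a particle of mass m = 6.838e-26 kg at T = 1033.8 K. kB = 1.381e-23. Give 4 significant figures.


Step 1: Numerator = 2*kB*T = 2*1.381e-23*1033.8 = 2.855e-20
Step 2: Ratio = 2.855e-20 / 6.838e-26 = 4.176e+05
Step 3: v_p = sqrt(4.176e+05) = 646.2 m/s

646.2


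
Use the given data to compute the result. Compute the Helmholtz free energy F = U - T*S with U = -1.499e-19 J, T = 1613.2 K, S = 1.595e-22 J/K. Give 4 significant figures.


Step 1: T*S = 1613.2 * 1.595e-22 = 2.573e-19 J
Step 2: F = U - T*S = -1.499e-19 - 2.573e-19
Step 3: F = -4.072e-19 J

-4.072e-19


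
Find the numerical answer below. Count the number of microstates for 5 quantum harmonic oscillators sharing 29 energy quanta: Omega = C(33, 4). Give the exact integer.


Step 1: Use binomial coefficient C(33, 4)
Step 2: Numerator = 33! / 29!
Step 3: Denominator = 4!
Step 4: Omega = 40920

40920


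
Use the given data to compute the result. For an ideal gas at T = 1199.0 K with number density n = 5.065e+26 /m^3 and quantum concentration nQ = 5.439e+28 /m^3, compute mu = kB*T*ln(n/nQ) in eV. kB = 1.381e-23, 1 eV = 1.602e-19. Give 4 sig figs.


Step 1: n/nQ = 5.065e+26/5.439e+28 = 0.009312
Step 2: ln(n/nQ) = -4.676
Step 3: mu = kB*T*ln(n/nQ) = 1.656e-20*-4.676 = -7.743e-20 J
Step 4: Convert to eV: -7.743e-20/1.602e-19 = -0.4834 eV

-0.4834


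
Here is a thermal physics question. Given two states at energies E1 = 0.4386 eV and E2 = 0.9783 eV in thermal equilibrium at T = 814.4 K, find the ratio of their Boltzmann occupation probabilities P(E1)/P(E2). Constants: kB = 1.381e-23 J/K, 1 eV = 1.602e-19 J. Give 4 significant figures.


Step 1: Compute energy difference dE = E1 - E2 = 0.4386 - 0.9783 = -0.5397 eV
Step 2: Convert to Joules: dE_J = -0.5397 * 1.602e-19 = -8.646e-20 J
Step 3: Compute exponent = -dE_J / (kB * T) = -(-8.646e-20) / (1.381e-23 * 814.4) = 7.687
Step 4: P(E1)/P(E2) = exp(7.687) = 2181

2181


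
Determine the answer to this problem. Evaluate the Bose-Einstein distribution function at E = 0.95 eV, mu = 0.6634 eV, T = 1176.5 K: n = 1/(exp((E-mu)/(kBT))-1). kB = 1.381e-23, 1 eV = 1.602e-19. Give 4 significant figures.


Step 1: (E - mu) = 0.2866 eV
Step 2: x = (E-mu)*eV/(kB*T) = 0.2866*1.602e-19/(1.381e-23*1176.5) = 2.826
Step 3: exp(x) = 16.88
Step 4: n = 1/(exp(x)-1) = 0.06299

0.06299


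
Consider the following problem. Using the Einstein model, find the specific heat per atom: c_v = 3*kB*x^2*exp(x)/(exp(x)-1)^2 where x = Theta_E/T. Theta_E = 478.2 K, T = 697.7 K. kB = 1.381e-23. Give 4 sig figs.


Step 1: x = Theta_E/T = 478.2/697.7 = 0.6854
Step 2: x^2 = 0.4698
Step 3: exp(x) = 1.985
Step 4: c_v = 3*1.381e-23*0.4698*1.985/(1.985-1)^2 = 3.985e-23

3.985e-23


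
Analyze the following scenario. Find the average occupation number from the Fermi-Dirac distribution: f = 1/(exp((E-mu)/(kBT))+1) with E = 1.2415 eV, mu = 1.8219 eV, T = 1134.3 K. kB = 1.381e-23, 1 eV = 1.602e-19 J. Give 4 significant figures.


Step 1: (E - mu) = 1.2415 - 1.8219 = -0.5804 eV
Step 2: Convert: (E-mu)*eV = -9.298e-20 J
Step 3: x = (E-mu)*eV/(kB*T) = -5.936
Step 4: f = 1/(exp(-5.936)+1) = 0.9974

0.9974


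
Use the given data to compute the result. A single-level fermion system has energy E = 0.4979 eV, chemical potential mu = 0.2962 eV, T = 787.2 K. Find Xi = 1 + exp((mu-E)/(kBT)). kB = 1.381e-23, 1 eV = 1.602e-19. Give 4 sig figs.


Step 1: (mu - E) = 0.2962 - 0.4979 = -0.2017 eV
Step 2: x = (mu-E)*eV/(kB*T) = -0.2017*1.602e-19/(1.381e-23*787.2) = -2.972
Step 3: exp(x) = 0.05119
Step 4: Xi = 1 + 0.05119 = 1.051

1.051


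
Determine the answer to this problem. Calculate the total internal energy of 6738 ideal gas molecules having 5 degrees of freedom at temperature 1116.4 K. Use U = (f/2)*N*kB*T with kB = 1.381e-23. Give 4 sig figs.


Step 1: f/2 = 5/2 = 2.5
Step 2: N*kB*T = 6738*1.381e-23*1116.4 = 1.039e-16
Step 3: U = 2.5 * 1.039e-16 = 2.597e-16 J

2.597e-16
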